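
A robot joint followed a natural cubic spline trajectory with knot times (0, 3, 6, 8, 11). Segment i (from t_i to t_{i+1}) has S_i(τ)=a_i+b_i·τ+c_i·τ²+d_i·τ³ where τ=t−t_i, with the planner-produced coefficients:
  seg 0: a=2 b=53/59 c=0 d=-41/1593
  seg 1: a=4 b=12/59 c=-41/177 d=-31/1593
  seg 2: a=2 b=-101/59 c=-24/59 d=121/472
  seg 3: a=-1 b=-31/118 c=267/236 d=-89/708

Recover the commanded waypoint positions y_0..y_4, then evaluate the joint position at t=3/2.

y_0=2 y_1=4 y_2=2 y_3=-1 y_4=5
S(3/2) = 1539/472

y_0 = S_0(0) = a_0 = 2
y_1 = S_1(0) = a_1 = 4
y_2 = S_2(0) = a_2 = 2
y_3 = S_3(0) = a_3 = -1
y_4 = S_3(3) = 5
t_q=3/2 is in segment 0 (τ=3/2); S_0(τ)=1539/472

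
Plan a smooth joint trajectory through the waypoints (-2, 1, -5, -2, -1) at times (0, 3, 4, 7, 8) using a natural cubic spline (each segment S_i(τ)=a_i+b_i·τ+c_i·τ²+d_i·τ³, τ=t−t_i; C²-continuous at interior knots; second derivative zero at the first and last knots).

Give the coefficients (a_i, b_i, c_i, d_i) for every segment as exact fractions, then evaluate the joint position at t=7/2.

  seg 0: a=-2 b=65/16 c=0 d=-49/144
  seg 1: a=1 b=-41/8 c=-49/16 d=35/16
  seg 2: a=-5 b=-75/16 c=7/2 d=-77/144
  seg 3: a=-2 b=15/8 c=-21/16 d=7/16
S(7/2) = -263/128

Δ: Δ0=1, Δ1=-6, Δ2=1, Δ3=1
row 1: diag=8, rhs=-42; c'=1/8, d'=-21/4
row 2: denom=8−1·1/8=63/8; d'=(42−1·-21/4)/(63/8)=6
row 3: denom=8−3·8/21=48/7; d'=(0−3·6)/(48/7)=-21/8
back: M3=-21/8
back: M2=6−8/21·-21/8=7
back: M1=-21/4−1/8·7=-49/8
M: M0=0, M1=-49/8, M2=7, M3=-21/8, M4=0
seg 0: a=-2, c=M0/2=0, d=(M1−M0)/(6·3)=-49/144, b=Δ0−h0·(2M0+M1)/6=65/16
seg 1: a=1, c=M1/2=-49/16, d=(M2−M1)/(6·1)=35/16, b=Δ1−h1·(2M1+M2)/6=-41/8
seg 2: a=-5, c=M2/2=7/2, d=(M3−M2)/(6·3)=-77/144, b=Δ2−h2·(2M2+M3)/6=-75/16
seg 3: a=-2, c=M3/2=-21/16, d=(M4−M3)/(6·1)=7/16, b=Δ3−h3·(2M3+M4)/6=15/8
t_q=7/2 → seg 1, τ=1/2; S=1+-41/8·τ+-49/16·τ²+35/16·τ³=-263/128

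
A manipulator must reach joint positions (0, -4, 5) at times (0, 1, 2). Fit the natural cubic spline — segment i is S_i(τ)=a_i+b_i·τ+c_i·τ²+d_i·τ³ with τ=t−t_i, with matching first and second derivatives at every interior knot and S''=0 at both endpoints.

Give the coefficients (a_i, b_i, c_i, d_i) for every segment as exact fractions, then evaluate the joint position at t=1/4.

Δ: Δ0=-4, Δ1=9
row 1: diag=4, rhs=78; c'=1/4, d'=39/2
back: M1=39/2
M: M0=0, M1=39/2, M2=0
seg 0: a=0, c=M0/2=0, d=(M1−M0)/(6·1)=13/4, b=Δ0−h0·(2M0+M1)/6=-29/4
seg 1: a=-4, c=M1/2=39/4, d=(M2−M1)/(6·1)=-13/4, b=Δ1−h1·(2M1+M2)/6=5/2
t_q=1/4 → seg 0, τ=1/4; S=0+-29/4·τ+0·τ²+13/4·τ³=-451/256

  seg 0: a=0 b=-29/4 c=0 d=13/4
  seg 1: a=-4 b=5/2 c=39/4 d=-13/4
S(1/4) = -451/256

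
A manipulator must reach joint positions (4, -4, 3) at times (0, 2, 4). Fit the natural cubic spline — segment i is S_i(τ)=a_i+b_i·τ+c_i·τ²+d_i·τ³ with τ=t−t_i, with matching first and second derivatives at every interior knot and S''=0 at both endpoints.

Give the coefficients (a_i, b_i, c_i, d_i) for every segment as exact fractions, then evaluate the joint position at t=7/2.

Δ: Δ0=-4, Δ1=7/2
row 1: diag=8, rhs=45; c'=1/4, d'=45/8
back: M1=45/8
M: M0=0, M1=45/8, M2=0
seg 0: a=4, c=M0/2=0, d=(M1−M0)/(6·2)=15/32, b=Δ0−h0·(2M0+M1)/6=-47/8
seg 1: a=-4, c=M1/2=45/16, d=(M2−M1)/(6·2)=-15/32, b=Δ1−h1·(2M1+M2)/6=-1/4
t_q=7/2 → seg 1, τ=3/2; S=-4+-1/4·τ+45/16·τ²+-15/32·τ³=95/256

  seg 0: a=4 b=-47/8 c=0 d=15/32
  seg 1: a=-4 b=-1/4 c=45/16 d=-15/32
S(7/2) = 95/256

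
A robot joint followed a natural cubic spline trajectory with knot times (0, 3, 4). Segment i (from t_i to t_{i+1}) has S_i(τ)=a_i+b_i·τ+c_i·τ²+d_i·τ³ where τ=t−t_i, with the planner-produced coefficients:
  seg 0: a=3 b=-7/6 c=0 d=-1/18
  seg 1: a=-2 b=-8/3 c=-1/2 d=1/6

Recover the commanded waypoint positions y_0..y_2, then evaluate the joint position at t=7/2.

y_0=3 y_1=-2 y_2=-5
S(7/2) = -55/16

y_0 = S_0(0) = a_0 = 3
y_1 = S_1(0) = a_1 = -2
y_2 = S_1(1) = -5
t_q=7/2 is in segment 1 (τ=1/2); S_1(τ)=-55/16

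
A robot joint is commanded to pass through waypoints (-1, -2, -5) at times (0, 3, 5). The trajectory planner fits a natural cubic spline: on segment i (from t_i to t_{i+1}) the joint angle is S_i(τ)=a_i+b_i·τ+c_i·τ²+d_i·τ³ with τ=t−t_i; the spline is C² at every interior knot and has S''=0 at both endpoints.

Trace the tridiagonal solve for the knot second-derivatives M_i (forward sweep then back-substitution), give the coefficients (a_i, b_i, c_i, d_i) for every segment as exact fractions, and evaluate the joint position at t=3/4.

Δ: Δ0=-1/3, Δ1=-3/2
row 1: diag=10, rhs=-7; c'=1/5, d'=-7/10
back: M1=-7/10
M: M0=0, M1=-7/10, M2=0
seg 0: a=-1, c=M0/2=0, d=(M1−M0)/(6·3)=-7/180, b=Δ0−h0·(2M0+M1)/6=1/60
seg 1: a=-2, c=M1/2=-7/20, d=(M2−M1)/(6·2)=7/120, b=Δ1−h1·(2M1+M2)/6=-31/30
t_q=3/4 → seg 0, τ=3/4; S=-1+1/60·τ+0·τ²+-7/180·τ³=-257/256

  seg 0: a=-1 b=1/60 c=0 d=-7/180
  seg 1: a=-2 b=-31/30 c=-7/20 d=7/120
S(3/4) = -257/256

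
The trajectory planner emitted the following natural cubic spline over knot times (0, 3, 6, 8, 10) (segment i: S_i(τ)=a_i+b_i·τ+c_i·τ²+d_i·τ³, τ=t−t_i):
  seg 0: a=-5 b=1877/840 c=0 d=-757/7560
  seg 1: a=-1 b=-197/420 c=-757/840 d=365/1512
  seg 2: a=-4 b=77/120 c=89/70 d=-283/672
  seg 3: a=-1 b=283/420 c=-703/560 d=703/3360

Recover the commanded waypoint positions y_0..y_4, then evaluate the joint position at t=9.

y_0=-5 y_1=-1 y_2=-4 y_3=-1 y_4=-3
S(9) = -1537/1120

y_0 = S_0(0) = a_0 = -5
y_1 = S_1(0) = a_1 = -1
y_2 = S_2(0) = a_2 = -4
y_3 = S_3(0) = a_3 = -1
y_4 = S_3(2) = -3
t_q=9 is in segment 3 (τ=1); S_3(τ)=-1537/1120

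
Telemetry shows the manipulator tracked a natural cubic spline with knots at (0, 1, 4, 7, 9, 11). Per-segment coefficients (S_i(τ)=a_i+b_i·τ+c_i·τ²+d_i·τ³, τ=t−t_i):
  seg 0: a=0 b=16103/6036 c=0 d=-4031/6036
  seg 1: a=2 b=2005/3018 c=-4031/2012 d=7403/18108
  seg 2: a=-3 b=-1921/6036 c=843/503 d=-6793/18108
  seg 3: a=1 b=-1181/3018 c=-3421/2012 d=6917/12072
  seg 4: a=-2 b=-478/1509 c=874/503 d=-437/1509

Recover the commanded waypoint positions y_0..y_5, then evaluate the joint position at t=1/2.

y_0=0 y_1=2 y_2=-3 y_3=1 y_4=-2 y_5=2
S(1/2) = 20127/16096

y_0 = S_0(0) = a_0 = 0
y_1 = S_1(0) = a_1 = 2
y_2 = S_2(0) = a_2 = -3
y_3 = S_3(0) = a_3 = 1
y_4 = S_4(0) = a_4 = -2
y_5 = S_4(2) = 2
t_q=1/2 is in segment 0 (τ=1/2); S_0(τ)=20127/16096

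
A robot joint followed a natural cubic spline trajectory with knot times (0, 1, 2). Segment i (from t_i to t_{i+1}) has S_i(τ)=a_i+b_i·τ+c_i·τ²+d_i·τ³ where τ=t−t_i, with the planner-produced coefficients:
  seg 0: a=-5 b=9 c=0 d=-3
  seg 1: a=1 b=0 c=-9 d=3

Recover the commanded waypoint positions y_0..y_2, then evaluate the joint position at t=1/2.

y_0=-5 y_1=1 y_2=-5
S(1/2) = -7/8

y_0 = S_0(0) = a_0 = -5
y_1 = S_1(0) = a_1 = 1
y_2 = S_1(1) = -5
t_q=1/2 is in segment 0 (τ=1/2); S_0(τ)=-7/8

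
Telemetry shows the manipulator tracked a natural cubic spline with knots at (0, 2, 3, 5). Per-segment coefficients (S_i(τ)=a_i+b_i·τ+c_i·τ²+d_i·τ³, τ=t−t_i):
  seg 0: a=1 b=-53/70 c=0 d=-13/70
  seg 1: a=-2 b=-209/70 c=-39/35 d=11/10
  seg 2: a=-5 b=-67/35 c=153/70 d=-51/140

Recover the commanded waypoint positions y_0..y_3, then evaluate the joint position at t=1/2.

y_0 = S_0(0) = a_0 = 1
y_1 = S_1(0) = a_1 = -2
y_2 = S_2(0) = a_2 = -5
y_3 = S_2(2) = -3
t_q=1/2 is in segment 0 (τ=1/2); S_0(τ)=67/112

y_0=1 y_1=-2 y_2=-5 y_3=-3
S(1/2) = 67/112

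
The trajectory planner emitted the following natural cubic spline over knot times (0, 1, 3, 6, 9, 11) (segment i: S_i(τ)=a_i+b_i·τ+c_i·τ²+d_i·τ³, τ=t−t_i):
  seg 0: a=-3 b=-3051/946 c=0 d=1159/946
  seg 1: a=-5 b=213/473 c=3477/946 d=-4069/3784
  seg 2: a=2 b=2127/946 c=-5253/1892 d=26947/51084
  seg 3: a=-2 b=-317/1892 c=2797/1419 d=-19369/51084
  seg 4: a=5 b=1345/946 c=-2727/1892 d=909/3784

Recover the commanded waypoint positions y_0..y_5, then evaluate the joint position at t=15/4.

y_0=-3 y_1=-5 y_2=2 y_3=-2 y_4=5 y_5=4
S(15/4) = 25837/11008

y_0 = S_0(0) = a_0 = -3
y_1 = S_1(0) = a_1 = -5
y_2 = S_2(0) = a_2 = 2
y_3 = S_3(0) = a_3 = -2
y_4 = S_4(0) = a_4 = 5
y_5 = S_4(2) = 4
t_q=15/4 is in segment 2 (τ=3/4); S_2(τ)=25837/11008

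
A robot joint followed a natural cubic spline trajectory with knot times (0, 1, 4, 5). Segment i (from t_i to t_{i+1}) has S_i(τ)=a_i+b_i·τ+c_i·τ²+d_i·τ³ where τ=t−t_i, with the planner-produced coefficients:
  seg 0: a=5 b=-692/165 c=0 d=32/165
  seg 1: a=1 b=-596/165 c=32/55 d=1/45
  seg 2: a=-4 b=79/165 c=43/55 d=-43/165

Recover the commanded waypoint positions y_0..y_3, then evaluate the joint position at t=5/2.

y_0=5 y_1=1 y_2=-4 y_3=-3
S(5/2) = -267/88

y_0 = S_0(0) = a_0 = 5
y_1 = S_1(0) = a_1 = 1
y_2 = S_2(0) = a_2 = -4
y_3 = S_2(1) = -3
t_q=5/2 is in segment 1 (τ=3/2); S_1(τ)=-267/88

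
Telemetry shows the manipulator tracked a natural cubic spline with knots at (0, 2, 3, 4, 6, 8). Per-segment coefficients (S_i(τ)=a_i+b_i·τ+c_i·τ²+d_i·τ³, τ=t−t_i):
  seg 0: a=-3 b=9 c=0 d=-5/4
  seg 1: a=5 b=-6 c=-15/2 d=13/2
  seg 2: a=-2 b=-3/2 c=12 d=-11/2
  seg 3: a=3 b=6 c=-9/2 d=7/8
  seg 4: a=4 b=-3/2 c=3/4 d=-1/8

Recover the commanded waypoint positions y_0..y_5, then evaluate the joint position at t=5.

y_0 = S_0(0) = a_0 = -3
y_1 = S_1(0) = a_1 = 5
y_2 = S_2(0) = a_2 = -2
y_3 = S_3(0) = a_3 = 3
y_4 = S_4(0) = a_4 = 4
y_5 = S_4(2) = 3
t_q=5 is in segment 3 (τ=1); S_3(τ)=43/8

y_0=-3 y_1=5 y_2=-2 y_3=3 y_4=4 y_5=3
S(5) = 43/8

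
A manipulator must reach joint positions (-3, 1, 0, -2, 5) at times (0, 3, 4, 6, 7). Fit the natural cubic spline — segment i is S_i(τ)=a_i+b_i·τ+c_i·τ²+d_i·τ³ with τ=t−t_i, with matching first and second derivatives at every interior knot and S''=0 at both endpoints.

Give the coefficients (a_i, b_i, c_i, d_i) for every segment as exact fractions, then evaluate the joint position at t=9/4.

  seg 0: a=-3 b=764/375 c=0 d=-88/1125
  seg 1: a=1 b=-28/375 c=-88/125 d=-83/375
  seg 2: a=0 b=-161/75 c=-171/125 d=364/375
  seg 3: a=-2 b=1511/375 c=557/125 d=-557/375
S(9/4) = 693/1000

Δ: Δ0=4/3, Δ1=-1, Δ2=-1, Δ3=7
row 1: diag=8, rhs=-14; c'=1/8, d'=-7/4
row 2: denom=6−1·1/8=47/8; d'=(0−1·-7/4)/(47/8)=14/47
row 3: denom=6−2·16/47=250/47; d'=(48−2·14/47)/(250/47)=1114/125
back: M3=1114/125
back: M2=14/47−16/47·1114/125=-342/125
back: M1=-7/4−1/8·-342/125=-176/125
M: M0=0, M1=-176/125, M2=-342/125, M3=1114/125, M4=0
seg 0: a=-3, c=M0/2=0, d=(M1−M0)/(6·3)=-88/1125, b=Δ0−h0·(2M0+M1)/6=764/375
seg 1: a=1, c=M1/2=-88/125, d=(M2−M1)/(6·1)=-83/375, b=Δ1−h1·(2M1+M2)/6=-28/375
seg 2: a=0, c=M2/2=-171/125, d=(M3−M2)/(6·2)=364/375, b=Δ2−h2·(2M2+M3)/6=-161/75
seg 3: a=-2, c=M3/2=557/125, d=(M4−M3)/(6·1)=-557/375, b=Δ3−h3·(2M3+M4)/6=1511/375
t_q=9/4 → seg 0, τ=9/4; S=-3+764/375·τ+0·τ²+-88/1125·τ³=693/1000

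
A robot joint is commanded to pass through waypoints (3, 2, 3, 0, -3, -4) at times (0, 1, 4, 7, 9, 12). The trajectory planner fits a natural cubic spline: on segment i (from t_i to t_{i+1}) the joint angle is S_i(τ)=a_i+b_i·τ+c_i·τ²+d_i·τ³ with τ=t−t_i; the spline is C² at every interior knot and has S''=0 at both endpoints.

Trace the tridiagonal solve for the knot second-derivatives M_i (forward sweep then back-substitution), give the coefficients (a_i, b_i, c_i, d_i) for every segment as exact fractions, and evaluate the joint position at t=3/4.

Δ: Δ0=-1, Δ1=1/3, Δ2=-1, Δ3=-3/2, Δ4=-1/3
row 1: diag=8, rhs=8; c'=3/8, d'=1
row 2: denom=12−3·3/8=87/8; d'=(-8−3·1)/(87/8)=-88/87
row 3: denom=10−3·8/29=266/29; d'=(-3−3·-88/87)/(266/29)=1/266
row 4: denom=10−2·29/133=1272/133; d'=(7−2·1/266)/(1272/133)=155/212
back: M4=155/212
back: M3=1/266−29/133·155/212=-33/212
back: M2=-88/87−8/29·-33/212=-154/159
back: M1=1−3/8·-154/159=289/212
M: M0=0, M1=289/212, M2=-154/159, M3=-33/212, M4=155/212, M5=0
seg 0: a=3, c=M0/2=0, d=(M1−M0)/(6·1)=289/1272, b=Δ0−h0·(2M0+M1)/6=-1561/1272
seg 1: a=2, c=M1/2=289/424, d=(M2−M1)/(6·3)=-1483/11448, b=Δ1−h1·(2M1+M2)/6=-347/636
seg 2: a=3, c=M2/2=-77/159, d=(M3−M2)/(6·3)=517/11448, b=Δ2−h2·(2M2+M3)/6=59/1272
seg 3: a=0, c=M3/2=-33/424, d=(M4−M3)/(6·2)=47/636, b=Δ3−h3·(2M3+M4)/6=-1043/636
seg 4: a=-3, c=M4/2=155/424, d=(M5−M4)/(6·3)=-155/3816, b=Δ4−h4·(2M4+M5)/6=-677/636
t_q=3/4 → seg 0, τ=3/4; S=3+-1561/1272·τ+0·τ²+289/1272·τ³=59033/27136

  seg 0: a=3 b=-1561/1272 c=0 d=289/1272
  seg 1: a=2 b=-347/636 c=289/424 d=-1483/11448
  seg 2: a=3 b=59/1272 c=-77/159 d=517/11448
  seg 3: a=0 b=-1043/636 c=-33/424 d=47/636
  seg 4: a=-3 b=-677/636 c=155/424 d=-155/3816
S(3/4) = 59033/27136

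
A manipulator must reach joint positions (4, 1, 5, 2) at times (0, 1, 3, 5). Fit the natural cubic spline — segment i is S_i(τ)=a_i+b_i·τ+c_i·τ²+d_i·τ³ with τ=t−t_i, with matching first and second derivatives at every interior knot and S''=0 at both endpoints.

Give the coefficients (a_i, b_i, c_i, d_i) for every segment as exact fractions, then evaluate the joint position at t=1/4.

Δ: Δ0=-3, Δ1=2, Δ2=-3/2
row 1: diag=6, rhs=30; c'=1/3, d'=5
row 2: denom=8−2·1/3=22/3; d'=(-21−2·5)/(22/3)=-93/22
back: M2=-93/22
back: M1=5−1/3·-93/22=141/22
M: M0=0, M1=141/22, M2=-93/22, M3=0
seg 0: a=4, c=M0/2=0, d=(M1−M0)/(6·1)=47/44, b=Δ0−h0·(2M0+M1)/6=-179/44
seg 1: a=1, c=M1/2=141/44, d=(M2−M1)/(6·2)=-39/44, b=Δ1−h1·(2M1+M2)/6=-19/22
seg 2: a=5, c=M2/2=-93/44, d=(M3−M2)/(6·2)=31/88, b=Δ2−h2·(2M2+M3)/6=29/22
t_q=1/4 → seg 0, τ=1/4; S=4+-179/44·τ+0·τ²+47/44·τ³=8447/2816

  seg 0: a=4 b=-179/44 c=0 d=47/44
  seg 1: a=1 b=-19/22 c=141/44 d=-39/44
  seg 2: a=5 b=29/22 c=-93/44 d=31/88
S(1/4) = 8447/2816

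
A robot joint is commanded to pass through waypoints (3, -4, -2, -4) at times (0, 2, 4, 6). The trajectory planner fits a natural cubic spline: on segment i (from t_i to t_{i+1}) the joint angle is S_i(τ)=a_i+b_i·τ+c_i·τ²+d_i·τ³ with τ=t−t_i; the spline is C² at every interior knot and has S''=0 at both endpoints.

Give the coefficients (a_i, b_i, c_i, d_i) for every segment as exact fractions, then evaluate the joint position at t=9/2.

Δ: Δ0=-7/2, Δ1=1, Δ2=-1
row 1: diag=8, rhs=27; c'=1/4, d'=27/8
row 2: denom=8−2·1/4=15/2; d'=(-12−2·27/8)/(15/2)=-5/2
back: M2=-5/2
back: M1=27/8−1/4·-5/2=4
M: M0=0, M1=4, M2=-5/2, M3=0
seg 0: a=3, c=M0/2=0, d=(M1−M0)/(6·2)=1/3, b=Δ0−h0·(2M0+M1)/6=-29/6
seg 1: a=-4, c=M1/2=2, d=(M2−M1)/(6·2)=-13/24, b=Δ1−h1·(2M1+M2)/6=-5/6
seg 2: a=-2, c=M2/2=-5/4, d=(M3−M2)/(6·2)=5/24, b=Δ2−h2·(2M2+M3)/6=2/3
t_q=9/2 → seg 2, τ=1/2; S=-2+2/3·τ+-5/4·τ²+5/24·τ³=-125/64

  seg 0: a=3 b=-29/6 c=0 d=1/3
  seg 1: a=-4 b=-5/6 c=2 d=-13/24
  seg 2: a=-2 b=2/3 c=-5/4 d=5/24
S(9/2) = -125/64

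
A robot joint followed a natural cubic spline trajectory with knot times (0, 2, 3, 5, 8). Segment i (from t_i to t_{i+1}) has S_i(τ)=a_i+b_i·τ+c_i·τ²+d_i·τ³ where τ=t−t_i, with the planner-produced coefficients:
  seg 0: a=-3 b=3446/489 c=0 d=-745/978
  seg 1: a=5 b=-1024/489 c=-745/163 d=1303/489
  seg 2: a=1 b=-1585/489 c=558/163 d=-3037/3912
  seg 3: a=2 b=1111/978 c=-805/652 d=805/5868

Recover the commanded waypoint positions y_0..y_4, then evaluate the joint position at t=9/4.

y_0 = S_0(0) = a_0 = -3
y_1 = S_1(0) = a_1 = 5
y_2 = S_2(0) = a_2 = 1
y_3 = S_3(0) = a_3 = 2
y_4 = S_3(3) = -2
t_q=9/4 is in segment 1 (τ=1/4); S_1(τ)=44153/10432

y_0=-3 y_1=5 y_2=1 y_3=2 y_4=-2
S(9/4) = 44153/10432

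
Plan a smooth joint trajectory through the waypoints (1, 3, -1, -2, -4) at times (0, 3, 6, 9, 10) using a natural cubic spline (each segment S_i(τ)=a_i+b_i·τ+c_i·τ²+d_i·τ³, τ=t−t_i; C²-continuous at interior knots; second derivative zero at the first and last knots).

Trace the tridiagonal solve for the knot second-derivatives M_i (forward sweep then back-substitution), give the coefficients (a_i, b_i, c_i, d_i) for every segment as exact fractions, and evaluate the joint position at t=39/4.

Δ: Δ0=2/3, Δ1=-4/3, Δ2=-1/3, Δ3=-2
row 1: diag=12, rhs=-12; c'=1/4, d'=-1
row 2: denom=12−3·1/4=45/4; d'=(6−3·-1)/(45/4)=4/5
row 3: denom=8−3·4/15=36/5; d'=(-10−3·4/5)/(36/5)=-31/18
back: M3=-31/18
back: M2=4/5−4/15·-31/18=34/27
back: M1=-1−1/4·34/27=-71/54
M: M0=0, M1=-71/54, M2=34/27, M3=-31/18, M4=0
seg 0: a=1, c=M0/2=0, d=(M1−M0)/(6·3)=-71/972, b=Δ0−h0·(2M0+M1)/6=143/108
seg 1: a=3, c=M1/2=-71/108, d=(M2−M1)/(6·3)=139/972, b=Δ1−h1·(2M1+M2)/6=-35/54
seg 2: a=-1, c=M2/2=17/27, d=(M3−M2)/(6·3)=-161/972, b=Δ2−h2·(2M2+M3)/6=-79/108
seg 3: a=-2, c=M3/2=-31/36, d=(M4−M3)/(6·1)=31/108, b=Δ3−h3·(2M3+M4)/6=-77/54
t_q=39/4 → seg 3, τ=3/4; S=-2+-77/54·τ+-31/36·τ²+31/108·τ³=-7909/2304

  seg 0: a=1 b=143/108 c=0 d=-71/972
  seg 1: a=3 b=-35/54 c=-71/108 d=139/972
  seg 2: a=-1 b=-79/108 c=17/27 d=-161/972
  seg 3: a=-2 b=-77/54 c=-31/36 d=31/108
S(39/4) = -7909/2304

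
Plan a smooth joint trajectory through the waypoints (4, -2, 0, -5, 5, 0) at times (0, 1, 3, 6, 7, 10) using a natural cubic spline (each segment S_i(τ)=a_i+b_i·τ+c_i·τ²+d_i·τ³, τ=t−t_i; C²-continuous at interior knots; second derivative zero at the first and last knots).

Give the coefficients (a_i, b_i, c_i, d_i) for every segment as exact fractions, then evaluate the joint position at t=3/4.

  seg 0: a=4 b=-977/129 c=0 d=203/129
  seg 1: a=-2 b=-368/129 c=203/43 d=-721/516
  seg 2: a=0 b=-95/129 c=-315/86 d=865/774
  seg 3: a=-5 b=1925/258 c=275/43 d=-995/258
  seg 4: a=5 b=1120/129 c=-445/86 d=445/774
S(3/4) = -2797/2752

Δ: Δ0=-6, Δ1=1, Δ2=-5/3, Δ3=10, Δ4=-5/3
row 1: diag=6, rhs=42; c'=1/3, d'=7
row 2: denom=10−2·1/3=28/3; d'=(-16−2·7)/(28/3)=-45/14
row 3: denom=8−3·9/28=197/28; d'=(70−3·-45/14)/(197/28)=2230/197
row 4: denom=8−1·28/197=1548/197; d'=(-70−1·2230/197)/(1548/197)=-445/43
back: M4=-445/43
back: M3=2230/197−28/197·-445/43=550/43
back: M2=-45/14−9/28·550/43=-315/43
back: M1=7−1/3·-315/43=406/43
M: M0=0, M1=406/43, M2=-315/43, M3=550/43, M4=-445/43, M5=0
seg 0: a=4, c=M0/2=0, d=(M1−M0)/(6·1)=203/129, b=Δ0−h0·(2M0+M1)/6=-977/129
seg 1: a=-2, c=M1/2=203/43, d=(M2−M1)/(6·2)=-721/516, b=Δ1−h1·(2M1+M2)/6=-368/129
seg 2: a=0, c=M2/2=-315/86, d=(M3−M2)/(6·3)=865/774, b=Δ2−h2·(2M2+M3)/6=-95/129
seg 3: a=-5, c=M3/2=275/43, d=(M4−M3)/(6·1)=-995/258, b=Δ3−h3·(2M3+M4)/6=1925/258
seg 4: a=5, c=M4/2=-445/86, d=(M5−M4)/(6·3)=445/774, b=Δ4−h4·(2M4+M5)/6=1120/129
t_q=3/4 → seg 0, τ=3/4; S=4+-977/129·τ+0·τ²+203/129·τ³=-2797/2752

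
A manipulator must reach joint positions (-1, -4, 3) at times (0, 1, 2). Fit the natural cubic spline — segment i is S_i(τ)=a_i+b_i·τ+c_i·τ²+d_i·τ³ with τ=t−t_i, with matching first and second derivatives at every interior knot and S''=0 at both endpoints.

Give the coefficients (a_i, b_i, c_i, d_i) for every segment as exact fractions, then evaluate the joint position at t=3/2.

  seg 0: a=-1 b=-11/2 c=0 d=5/2
  seg 1: a=-4 b=2 c=15/2 d=-5/2
S(3/2) = -23/16

Δ: Δ0=-3, Δ1=7
row 1: diag=4, rhs=60; c'=1/4, d'=15
back: M1=15
M: M0=0, M1=15, M2=0
seg 0: a=-1, c=M0/2=0, d=(M1−M0)/(6·1)=5/2, b=Δ0−h0·(2M0+M1)/6=-11/2
seg 1: a=-4, c=M1/2=15/2, d=(M2−M1)/(6·1)=-5/2, b=Δ1−h1·(2M1+M2)/6=2
t_q=3/2 → seg 1, τ=1/2; S=-4+2·τ+15/2·τ²+-5/2·τ³=-23/16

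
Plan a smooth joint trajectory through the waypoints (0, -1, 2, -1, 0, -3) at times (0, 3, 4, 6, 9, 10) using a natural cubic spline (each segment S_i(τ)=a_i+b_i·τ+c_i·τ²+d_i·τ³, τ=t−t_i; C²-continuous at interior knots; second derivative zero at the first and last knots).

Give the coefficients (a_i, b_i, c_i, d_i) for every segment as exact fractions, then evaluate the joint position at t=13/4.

  seg 0: a=0 b=-4049/2054 c=0 d=10093/55458
  seg 1: a=-1 b=3022/1027 c=10093/6162 d=-9739/6162
  seg 2: a=2 b=9101/6162 c=-9562/3081 d=2488/3081
  seg 3: a=-1 b=-197/158 c=5366/3081 d=-22459/55458
  seg 4: a=0 b=-1778/1027 c=-3909/2054 d=1303/2054
S(13/4) = -24541/131456

Δ: Δ0=-1/3, Δ1=3, Δ2=-3/2, Δ3=1/3, Δ4=-3
row 1: diag=8, rhs=20; c'=1/8, d'=5/2
row 2: denom=6−1·1/8=47/8; d'=(-27−1·5/2)/(47/8)=-236/47
row 3: denom=10−2·16/47=438/47; d'=(11−2·-236/47)/(438/47)=989/438
row 4: denom=8−3·47/146=1027/146; d'=(-20−3·989/438)/(1027/146)=-3909/1027
back: M4=-3909/1027
back: M3=989/438−47/146·-3909/1027=10732/3081
back: M2=-236/47−16/47·10732/3081=-19124/3081
back: M1=5/2−1/8·-19124/3081=10093/3081
M: M0=0, M1=10093/3081, M2=-19124/3081, M3=10732/3081, M4=-3909/1027, M5=0
seg 0: a=0, c=M0/2=0, d=(M1−M0)/(6·3)=10093/55458, b=Δ0−h0·(2M0+M1)/6=-4049/2054
seg 1: a=-1, c=M1/2=10093/6162, d=(M2−M1)/(6·1)=-9739/6162, b=Δ1−h1·(2M1+M2)/6=3022/1027
seg 2: a=2, c=M2/2=-9562/3081, d=(M3−M2)/(6·2)=2488/3081, b=Δ2−h2·(2M2+M3)/6=9101/6162
seg 3: a=-1, c=M3/2=5366/3081, d=(M4−M3)/(6·3)=-22459/55458, b=Δ3−h3·(2M3+M4)/6=-197/158
seg 4: a=0, c=M4/2=-3909/2054, d=(M5−M4)/(6·1)=1303/2054, b=Δ4−h4·(2M4+M5)/6=-1778/1027
t_q=13/4 → seg 1, τ=1/4; S=-1+3022/1027·τ+10093/6162·τ²+-9739/6162·τ³=-24541/131456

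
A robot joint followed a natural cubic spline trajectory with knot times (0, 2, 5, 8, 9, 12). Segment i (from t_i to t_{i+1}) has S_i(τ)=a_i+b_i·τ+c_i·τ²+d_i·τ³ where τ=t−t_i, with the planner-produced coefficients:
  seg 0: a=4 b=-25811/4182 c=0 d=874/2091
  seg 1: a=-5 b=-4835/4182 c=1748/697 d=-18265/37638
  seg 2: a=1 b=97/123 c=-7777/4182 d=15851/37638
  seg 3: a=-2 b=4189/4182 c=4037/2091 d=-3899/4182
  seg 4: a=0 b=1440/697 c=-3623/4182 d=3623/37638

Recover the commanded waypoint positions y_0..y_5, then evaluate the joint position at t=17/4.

y_0=4 y_1=-5 y_2=1 y_3=-2 y_4=0 y_5=1
S(17/4) = -38611/89216

y_0 = S_0(0) = a_0 = 4
y_1 = S_1(0) = a_1 = -5
y_2 = S_2(0) = a_2 = 1
y_3 = S_3(0) = a_3 = -2
y_4 = S_4(0) = a_4 = 0
y_5 = S_4(3) = 1
t_q=17/4 is in segment 1 (τ=9/4); S_1(τ)=-38611/89216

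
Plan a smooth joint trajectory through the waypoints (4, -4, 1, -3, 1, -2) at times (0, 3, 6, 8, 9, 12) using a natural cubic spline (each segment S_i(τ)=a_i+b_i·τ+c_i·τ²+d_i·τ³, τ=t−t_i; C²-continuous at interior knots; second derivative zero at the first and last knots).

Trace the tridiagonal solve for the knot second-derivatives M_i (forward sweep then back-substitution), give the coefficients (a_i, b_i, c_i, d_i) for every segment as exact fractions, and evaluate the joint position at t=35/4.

  seg 0: a=4 b=-781/179 c=0 d=911/4833
  seg 1: a=-4 b=130/179 c=911/537 d=-2228/4833
  seg 2: a=1 b=-276/179 c=-439/179 d=199/179
  seg 3: a=-3 b=356/179 c=755/179 d=-395/179
  seg 4: a=1 b=681/179 c=-430/179 d=430/1611
S(35/4) = -765/11456

Δ: Δ0=-8/3, Δ1=5/3, Δ2=-2, Δ3=4, Δ4=-1
row 1: diag=12, rhs=26; c'=1/4, d'=13/6
row 2: denom=10−3·1/4=37/4; d'=(-22−3·13/6)/(37/4)=-114/37
row 3: denom=6−2·8/37=206/37; d'=(36−2·-114/37)/(206/37)=780/103
row 4: denom=8−1·37/206=1611/206; d'=(-30−1·780/103)/(1611/206)=-860/179
back: M4=-860/179
back: M3=780/103−37/206·-860/179=1510/179
back: M2=-114/37−8/37·1510/179=-878/179
back: M1=13/6−1/4·-878/179=1822/537
M: M0=0, M1=1822/537, M2=-878/179, M3=1510/179, M4=-860/179, M5=0
seg 0: a=4, c=M0/2=0, d=(M1−M0)/(6·3)=911/4833, b=Δ0−h0·(2M0+M1)/6=-781/179
seg 1: a=-4, c=M1/2=911/537, d=(M2−M1)/(6·3)=-2228/4833, b=Δ1−h1·(2M1+M2)/6=130/179
seg 2: a=1, c=M2/2=-439/179, d=(M3−M2)/(6·2)=199/179, b=Δ2−h2·(2M2+M3)/6=-276/179
seg 3: a=-3, c=M3/2=755/179, d=(M4−M3)/(6·1)=-395/179, b=Δ3−h3·(2M3+M4)/6=356/179
seg 4: a=1, c=M4/2=-430/179, d=(M5−M4)/(6·3)=430/1611, b=Δ4−h4·(2M4+M5)/6=681/179
t_q=35/4 → seg 3, τ=3/4; S=-3+356/179·τ+755/179·τ²+-395/179·τ³=-765/11456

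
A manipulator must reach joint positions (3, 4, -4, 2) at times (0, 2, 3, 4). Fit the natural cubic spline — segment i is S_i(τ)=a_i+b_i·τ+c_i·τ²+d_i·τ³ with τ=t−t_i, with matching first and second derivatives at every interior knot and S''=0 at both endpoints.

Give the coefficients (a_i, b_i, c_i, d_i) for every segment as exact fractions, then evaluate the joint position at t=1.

Δ: Δ0=1/2, Δ1=-8, Δ2=6
row 1: diag=6, rhs=-51; c'=1/6, d'=-17/2
row 2: denom=4−1·1/6=23/6; d'=(84−1·-17/2)/(23/6)=555/23
back: M2=555/23
back: M1=-17/2−1/6·555/23=-288/23
M: M0=0, M1=-288/23, M2=555/23, M3=0
seg 0: a=3, c=M0/2=0, d=(M1−M0)/(6·2)=-24/23, b=Δ0−h0·(2M0+M1)/6=215/46
seg 1: a=4, c=M1/2=-144/23, d=(M2−M1)/(6·1)=281/46, b=Δ1−h1·(2M1+M2)/6=-361/46
seg 2: a=-4, c=M2/2=555/46, d=(M3−M2)/(6·1)=-185/46, b=Δ2−h2·(2M2+M3)/6=-47/23
t_q=1 → seg 0, τ=1; S=3+215/46·τ+0·τ²+-24/23·τ³=305/46

  seg 0: a=3 b=215/46 c=0 d=-24/23
  seg 1: a=4 b=-361/46 c=-144/23 d=281/46
  seg 2: a=-4 b=-47/23 c=555/46 d=-185/46
S(1) = 305/46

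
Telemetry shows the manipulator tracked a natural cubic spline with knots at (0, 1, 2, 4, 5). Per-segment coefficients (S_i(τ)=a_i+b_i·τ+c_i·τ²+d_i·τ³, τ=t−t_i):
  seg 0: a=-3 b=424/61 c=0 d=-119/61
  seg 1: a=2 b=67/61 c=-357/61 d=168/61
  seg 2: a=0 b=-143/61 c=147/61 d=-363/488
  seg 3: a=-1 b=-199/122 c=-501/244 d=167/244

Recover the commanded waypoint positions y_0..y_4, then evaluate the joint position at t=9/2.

y_0=-3 y_1=2 y_2=0 y_3=-1 y_4=-4
S(9/2) = -4379/1952

y_0 = S_0(0) = a_0 = -3
y_1 = S_1(0) = a_1 = 2
y_2 = S_2(0) = a_2 = 0
y_3 = S_3(0) = a_3 = -1
y_4 = S_3(1) = -4
t_q=9/2 is in segment 3 (τ=1/2); S_3(τ)=-4379/1952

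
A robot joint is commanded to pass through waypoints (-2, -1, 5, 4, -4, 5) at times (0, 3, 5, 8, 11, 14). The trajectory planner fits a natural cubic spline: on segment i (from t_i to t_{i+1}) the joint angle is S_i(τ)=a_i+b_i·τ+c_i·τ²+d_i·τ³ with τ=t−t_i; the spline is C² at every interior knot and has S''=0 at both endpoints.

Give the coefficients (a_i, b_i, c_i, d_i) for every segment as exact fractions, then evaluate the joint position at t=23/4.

  seg 0: a=-2 b=-437/660 c=0 d=73/660
  seg 1: a=-1 b=767/330 c=219/220 d=-217/660
  seg 2: a=5 b=779/330 c=-43/44 d=157/5940
  seg 3: a=4 b=-1841/660 c=-122/165 d=103/396
  seg 4: a=-4 b=-67/330 c=1057/660 d=-1057/5940
S(23/4) = 17549/2816

Δ: Δ0=1/3, Δ1=3, Δ2=-1/3, Δ3=-8/3, Δ4=3
row 1: diag=10, rhs=16; c'=1/5, d'=8/5
row 2: denom=10−2·1/5=48/5; d'=(-20−2·8/5)/(48/5)=-29/12
row 3: denom=12−3·5/16=177/16; d'=(-14−3·-29/12)/(177/16)=-36/59
row 4: denom=12−3·16/59=660/59; d'=(34−3·-36/59)/(660/59)=1057/330
back: M4=1057/330
back: M3=-36/59−16/59·1057/330=-244/165
back: M2=-29/12−5/16·-244/165=-43/22
back: M1=8/5−1/5·-43/22=219/110
M: M0=0, M1=219/110, M2=-43/22, M3=-244/165, M4=1057/330, M5=0
seg 0: a=-2, c=M0/2=0, d=(M1−M0)/(6·3)=73/660, b=Δ0−h0·(2M0+M1)/6=-437/660
seg 1: a=-1, c=M1/2=219/220, d=(M2−M1)/(6·2)=-217/660, b=Δ1−h1·(2M1+M2)/6=767/330
seg 2: a=5, c=M2/2=-43/44, d=(M3−M2)/(6·3)=157/5940, b=Δ2−h2·(2M2+M3)/6=779/330
seg 3: a=4, c=M3/2=-122/165, d=(M4−M3)/(6·3)=103/396, b=Δ3−h3·(2M3+M4)/6=-1841/660
seg 4: a=-4, c=M4/2=1057/660, d=(M5−M4)/(6·3)=-1057/5940, b=Δ4−h4·(2M4+M5)/6=-67/330
t_q=23/4 → seg 2, τ=3/4; S=5+779/330·τ+-43/44·τ²+157/5940·τ³=17549/2816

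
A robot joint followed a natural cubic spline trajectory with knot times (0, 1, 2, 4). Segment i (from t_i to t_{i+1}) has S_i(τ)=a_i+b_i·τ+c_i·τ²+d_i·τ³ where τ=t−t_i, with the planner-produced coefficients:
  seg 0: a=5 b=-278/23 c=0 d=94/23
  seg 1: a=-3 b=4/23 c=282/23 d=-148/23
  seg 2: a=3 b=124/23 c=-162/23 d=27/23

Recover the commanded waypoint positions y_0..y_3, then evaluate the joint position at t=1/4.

y_0=5 y_1=-3 y_2=3 y_3=-5
S(1/4) = 1503/736

y_0 = S_0(0) = a_0 = 5
y_1 = S_1(0) = a_1 = -3
y_2 = S_2(0) = a_2 = 3
y_3 = S_2(2) = -5
t_q=1/4 is in segment 0 (τ=1/4); S_0(τ)=1503/736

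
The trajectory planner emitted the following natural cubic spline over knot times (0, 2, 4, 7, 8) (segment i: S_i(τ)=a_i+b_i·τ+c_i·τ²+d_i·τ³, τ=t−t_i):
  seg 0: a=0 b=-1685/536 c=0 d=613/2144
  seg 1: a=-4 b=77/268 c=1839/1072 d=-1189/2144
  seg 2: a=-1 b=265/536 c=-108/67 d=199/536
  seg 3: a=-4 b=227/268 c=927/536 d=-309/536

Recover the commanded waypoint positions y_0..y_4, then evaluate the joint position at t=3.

y_0 = S_0(0) = a_0 = 0
y_1 = S_1(0) = a_1 = -4
y_2 = S_2(0) = a_2 = -1
y_3 = S_3(0) = a_3 = -4
y_4 = S_3(1) = -2
t_q=3 is in segment 1 (τ=1); S_1(τ)=-5471/2144

y_0=0 y_1=-4 y_2=-1 y_3=-4 y_4=-2
S(3) = -5471/2144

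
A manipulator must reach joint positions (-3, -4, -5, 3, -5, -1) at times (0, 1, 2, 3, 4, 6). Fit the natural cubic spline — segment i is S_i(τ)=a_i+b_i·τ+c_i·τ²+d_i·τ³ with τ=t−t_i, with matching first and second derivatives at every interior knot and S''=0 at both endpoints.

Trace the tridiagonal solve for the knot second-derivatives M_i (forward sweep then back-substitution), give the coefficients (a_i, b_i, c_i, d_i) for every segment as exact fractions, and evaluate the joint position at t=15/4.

  seg 0: a=-3 b=-8/321 c=0 d=-313/321
  seg 1: a=-4 b=-947/321 c=-313/107 d=1565/321
  seg 2: a=-5 b=1870/321 c=1252/107 d=-3058/321
  seg 3: a=3 b=208/321 c=-1806/107 d=2642/321
  seg 4: a=-5 b=-2702/321 c=836/107 d=-418/321
S(15/4) = -8683/3424

Δ: Δ0=-1, Δ1=-1, Δ2=8, Δ3=-8, Δ4=2
row 1: diag=4, rhs=0; c'=1/4, d'=0
row 2: denom=4−1·1/4=15/4; d'=(54−1·0)/(15/4)=72/5
row 3: denom=4−1·4/15=56/15; d'=(-96−1·72/5)/(56/15)=-207/7
row 4: denom=6−1·15/56=321/56; d'=(60−1·-207/7)/(321/56)=1672/107
back: M4=1672/107
back: M3=-207/7−15/56·1672/107=-3612/107
back: M2=72/5−4/15·-3612/107=2504/107
back: M1=0−1/4·2504/107=-626/107
M: M0=0, M1=-626/107, M2=2504/107, M3=-3612/107, M4=1672/107, M5=0
seg 0: a=-3, c=M0/2=0, d=(M1−M0)/(6·1)=-313/321, b=Δ0−h0·(2M0+M1)/6=-8/321
seg 1: a=-4, c=M1/2=-313/107, d=(M2−M1)/(6·1)=1565/321, b=Δ1−h1·(2M1+M2)/6=-947/321
seg 2: a=-5, c=M2/2=1252/107, d=(M3−M2)/(6·1)=-3058/321, b=Δ2−h2·(2M2+M3)/6=1870/321
seg 3: a=3, c=M3/2=-1806/107, d=(M4−M3)/(6·1)=2642/321, b=Δ3−h3·(2M3+M4)/6=208/321
seg 4: a=-5, c=M4/2=836/107, d=(M5−M4)/(6·2)=-418/321, b=Δ4−h4·(2M4+M5)/6=-2702/321
t_q=15/4 → seg 3, τ=3/4; S=3+208/321·τ+-1806/107·τ²+2642/321·τ³=-8683/3424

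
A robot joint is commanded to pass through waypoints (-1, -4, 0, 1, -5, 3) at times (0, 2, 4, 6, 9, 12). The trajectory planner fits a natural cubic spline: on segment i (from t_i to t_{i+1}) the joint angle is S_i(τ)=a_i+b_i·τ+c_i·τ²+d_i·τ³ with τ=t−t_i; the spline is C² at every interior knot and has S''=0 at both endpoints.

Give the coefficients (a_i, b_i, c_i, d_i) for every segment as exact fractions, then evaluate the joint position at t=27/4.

  seg 0: a=-1 b=-3902/1569 c=0 d=3097/12552
  seg 1: a=-4 b=1487/3138 c=3097/2092 d=-2251/6276
  seg 2: a=0 b=6563/3138 c=-1405/2092 d=-779/12552
  seg 3: a=1 b=-2102/1569 c=-546/523 d=3878/14121
  seg 4: a=-5 b=-296/1569 c=2240/1569 d=-2240/14121
S(27/4) = -7969/16736

Δ: Δ0=-3/2, Δ1=2, Δ2=1/2, Δ3=-2, Δ4=8/3
row 1: diag=8, rhs=21; c'=1/4, d'=21/8
row 2: denom=8−2·1/4=15/2; d'=(-9−2·21/8)/(15/2)=-19/10
row 3: denom=10−2·4/15=142/15; d'=(-15−2·-19/10)/(142/15)=-84/71
row 4: denom=12−3·45/142=1569/142; d'=(28−3·-84/71)/(1569/142)=4480/1569
back: M4=4480/1569
back: M3=-84/71−45/142·4480/1569=-1092/523
back: M2=-19/10−4/15·-1092/523=-1405/1046
back: M1=21/8−1/4·-1405/1046=3097/1046
M: M0=0, M1=3097/1046, M2=-1405/1046, M3=-1092/523, M4=4480/1569, M5=0
seg 0: a=-1, c=M0/2=0, d=(M1−M0)/(6·2)=3097/12552, b=Δ0−h0·(2M0+M1)/6=-3902/1569
seg 1: a=-4, c=M1/2=3097/2092, d=(M2−M1)/(6·2)=-2251/6276, b=Δ1−h1·(2M1+M2)/6=1487/3138
seg 2: a=0, c=M2/2=-1405/2092, d=(M3−M2)/(6·2)=-779/12552, b=Δ2−h2·(2M2+M3)/6=6563/3138
seg 3: a=1, c=M3/2=-546/523, d=(M4−M3)/(6·3)=3878/14121, b=Δ3−h3·(2M3+M4)/6=-2102/1569
seg 4: a=-5, c=M4/2=2240/1569, d=(M5−M4)/(6·3)=-2240/14121, b=Δ4−h4·(2M4+M5)/6=-296/1569
t_q=27/4 → seg 3, τ=3/4; S=1+-2102/1569·τ+-546/523·τ²+3878/14121·τ³=-7969/16736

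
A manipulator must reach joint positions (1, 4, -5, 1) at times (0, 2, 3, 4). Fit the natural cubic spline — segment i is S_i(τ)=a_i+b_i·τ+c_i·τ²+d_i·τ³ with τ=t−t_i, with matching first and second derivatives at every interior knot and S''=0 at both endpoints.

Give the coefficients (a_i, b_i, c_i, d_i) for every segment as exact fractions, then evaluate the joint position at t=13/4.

  seg 0: a=1 b=297/46 c=0 d=-57/46
  seg 1: a=4 b=-387/46 c=-171/23 d=315/46
  seg 2: a=-5 b=-63/23 c=603/46 d=-201/46
S(13/4) = -14525/2944

Δ: Δ0=3/2, Δ1=-9, Δ2=6
row 1: diag=6, rhs=-63; c'=1/6, d'=-21/2
row 2: denom=4−1·1/6=23/6; d'=(90−1·-21/2)/(23/6)=603/23
back: M2=603/23
back: M1=-21/2−1/6·603/23=-342/23
M: M0=0, M1=-342/23, M2=603/23, M3=0
seg 0: a=1, c=M0/2=0, d=(M1−M0)/(6·2)=-57/46, b=Δ0−h0·(2M0+M1)/6=297/46
seg 1: a=4, c=M1/2=-171/23, d=(M2−M1)/(6·1)=315/46, b=Δ1−h1·(2M1+M2)/6=-387/46
seg 2: a=-5, c=M2/2=603/46, d=(M3−M2)/(6·1)=-201/46, b=Δ2−h2·(2M2+M3)/6=-63/23
t_q=13/4 → seg 2, τ=1/4; S=-5+-63/23·τ+603/46·τ²+-201/46·τ³=-14525/2944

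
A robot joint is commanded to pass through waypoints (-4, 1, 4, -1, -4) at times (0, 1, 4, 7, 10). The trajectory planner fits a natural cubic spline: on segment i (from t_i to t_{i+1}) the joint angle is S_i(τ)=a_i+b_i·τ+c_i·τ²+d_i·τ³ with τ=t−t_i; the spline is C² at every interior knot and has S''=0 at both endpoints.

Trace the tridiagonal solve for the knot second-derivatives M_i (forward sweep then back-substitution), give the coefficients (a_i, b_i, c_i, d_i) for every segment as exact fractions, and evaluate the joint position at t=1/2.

Δ: Δ0=5, Δ1=1, Δ2=-5/3, Δ3=-1
row 1: diag=8, rhs=-24; c'=3/8, d'=-3
row 2: denom=12−3·3/8=87/8; d'=(-16−3·-3)/(87/8)=-56/87
row 3: denom=12−3·8/29=324/29; d'=(4−3·-56/87)/(324/29)=43/81
back: M3=43/81
back: M2=-56/87−8/29·43/81=-64/81
back: M1=-3−3/8·-64/81=-73/27
M: M0=0, M1=-73/27, M2=-64/81, M3=43/81, M4=0
seg 0: a=-4, c=M0/2=0, d=(M1−M0)/(6·1)=-73/162, b=Δ0−h0·(2M0+M1)/6=883/162
seg 1: a=1, c=M1/2=-73/54, d=(M2−M1)/(6·3)=155/1458, b=Δ1−h1·(2M1+M2)/6=332/81
seg 2: a=4, c=M2/2=-32/81, d=(M3−M2)/(6·3)=107/1458, b=Δ2−h2·(2M2+M3)/6=-185/162
seg 3: a=-1, c=M3/2=43/162, d=(M4−M3)/(6·3)=-43/1458, b=Δ3−h3·(2M3+M4)/6=-124/81
t_q=1/2 → seg 0, τ=1/2; S=-4+883/162·τ+0·τ²+-73/162·τ³=-575/432

  seg 0: a=-4 b=883/162 c=0 d=-73/162
  seg 1: a=1 b=332/81 c=-73/54 d=155/1458
  seg 2: a=4 b=-185/162 c=-32/81 d=107/1458
  seg 3: a=-1 b=-124/81 c=43/162 d=-43/1458
S(1/2) = -575/432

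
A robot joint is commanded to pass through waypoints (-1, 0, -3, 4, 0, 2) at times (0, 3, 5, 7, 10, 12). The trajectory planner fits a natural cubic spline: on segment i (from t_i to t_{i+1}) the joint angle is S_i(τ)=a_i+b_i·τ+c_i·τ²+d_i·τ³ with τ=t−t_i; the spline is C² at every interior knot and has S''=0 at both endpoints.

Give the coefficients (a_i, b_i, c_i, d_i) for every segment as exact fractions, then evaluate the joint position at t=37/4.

Δ: Δ0=1/3, Δ1=-3/2, Δ2=7/2, Δ3=-4/3, Δ4=1
row 1: diag=10, rhs=-11; c'=1/5, d'=-11/10
row 2: denom=8−2·1/5=38/5; d'=(30−2·-11/10)/(38/5)=161/38
row 3: denom=10−2·5/19=180/19; d'=(-29−2·161/38)/(180/19)=-178/45
row 4: denom=10−3·19/60=181/20; d'=(14−3·-178/45)/(181/20)=1552/543
back: M4=1552/543
back: M3=-178/45−19/60·1552/543=-7918/1629
back: M2=161/38−5/19·-7918/1629=17971/3258
back: M1=-11/10−1/5·17971/3258=-3589/1629
M: M0=0, M1=-3589/1629, M2=17971/3258, M3=-7918/1629, M4=1552/543, M5=0
seg 0: a=-1, c=M0/2=0, d=(M1−M0)/(6·3)=-3589/29322, b=Δ0−h0·(2M0+M1)/6=4675/3258
seg 1: a=0, c=M1/2=-3589/3258, d=(M2−M1)/(6·2)=8383/13032, b=Δ1−h1·(2M1+M2)/6=-3046/1629
seg 2: a=-3, c=M2/2=17971/6516, d=(M3−M2)/(6·2)=-11269/13032, b=Δ2−h2·(2M2+M3)/6=1567/1086
seg 3: a=4, c=M3/2=-3959/1629, d=(M4−M3)/(6·3)=6287/14661, b=Δ3−h3·(2M3+M4)/6=3418/1629
seg 4: a=0, c=M4/2=776/543, d=(M5−M4)/(6·2)=-388/1629, b=Δ4−h4·(2M4+M5)/6=-1475/1629
t_q=37/4 → seg 3, τ=9/4; S=4+3418/1629·τ+-3959/1629·τ²+6287/14661·τ³=15083/11584

  seg 0: a=-1 b=4675/3258 c=0 d=-3589/29322
  seg 1: a=0 b=-3046/1629 c=-3589/3258 d=8383/13032
  seg 2: a=-3 b=1567/1086 c=17971/6516 d=-11269/13032
  seg 3: a=4 b=3418/1629 c=-3959/1629 d=6287/14661
  seg 4: a=0 b=-1475/1629 c=776/543 d=-388/1629
S(37/4) = 15083/11584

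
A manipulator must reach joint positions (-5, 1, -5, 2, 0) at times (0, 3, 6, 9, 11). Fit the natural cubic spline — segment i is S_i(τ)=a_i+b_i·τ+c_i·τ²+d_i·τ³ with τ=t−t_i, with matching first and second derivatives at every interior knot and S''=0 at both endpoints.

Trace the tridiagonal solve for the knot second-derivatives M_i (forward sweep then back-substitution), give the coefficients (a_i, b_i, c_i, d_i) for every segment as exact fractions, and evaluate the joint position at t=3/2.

Δ: Δ0=2, Δ1=-2, Δ2=7/3, Δ3=-1
row 1: diag=12, rhs=-24; c'=1/4, d'=-2
row 2: denom=12−3·1/4=45/4; d'=(26−3·-2)/(45/4)=128/45
row 3: denom=10−3·4/15=46/5; d'=(-20−3·128/45)/(46/5)=-214/69
back: M3=-214/69
back: M2=128/45−4/15·-214/69=760/207
back: M1=-2−1/4·760/207=-604/207
M: M0=0, M1=-604/207, M2=760/207, M3=-214/69, M4=0
seg 0: a=-5, c=M0/2=0, d=(M1−M0)/(6·3)=-302/1863, b=Δ0−h0·(2M0+M1)/6=716/207
seg 1: a=1, c=M1/2=-302/207, d=(M2−M1)/(6·3)=682/1863, b=Δ1−h1·(2M1+M2)/6=-190/207
seg 2: a=-5, c=M2/2=380/207, d=(M3−M2)/(6·3)=-701/1863, b=Δ2−h2·(2M2+M3)/6=44/207
seg 3: a=2, c=M3/2=-107/69, d=(M4−M3)/(6·2)=107/414, b=Δ3−h3·(2M3+M4)/6=221/207
t_q=3/2 → seg 0, τ=3/2; S=-5+716/207·τ+0·τ²+-302/1863·τ³=-33/92

  seg 0: a=-5 b=716/207 c=0 d=-302/1863
  seg 1: a=1 b=-190/207 c=-302/207 d=682/1863
  seg 2: a=-5 b=44/207 c=380/207 d=-701/1863
  seg 3: a=2 b=221/207 c=-107/69 d=107/414
S(3/2) = -33/92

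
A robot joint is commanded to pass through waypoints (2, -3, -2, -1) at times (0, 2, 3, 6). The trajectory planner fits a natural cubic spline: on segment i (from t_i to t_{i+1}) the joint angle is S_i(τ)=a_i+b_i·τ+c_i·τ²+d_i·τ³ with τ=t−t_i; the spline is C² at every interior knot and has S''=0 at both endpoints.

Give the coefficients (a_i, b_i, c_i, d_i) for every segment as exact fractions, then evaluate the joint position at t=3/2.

  seg 0: a=2 b=-1049/282 c=0 d=43/141
  seg 1: a=-3 b=-17/282 c=86/47 d=-217/282
  seg 2: a=-2 b=182/141 c=-45/94 d=5/94
S(3/2) = -959/376

Δ: Δ0=-5/2, Δ1=1, Δ2=1/3
row 1: diag=6, rhs=21; c'=1/6, d'=7/2
row 2: denom=8−1·1/6=47/6; d'=(-4−1·7/2)/(47/6)=-45/47
back: M2=-45/47
back: M1=7/2−1/6·-45/47=172/47
M: M0=0, M1=172/47, M2=-45/47, M3=0
seg 0: a=2, c=M0/2=0, d=(M1−M0)/(6·2)=43/141, b=Δ0−h0·(2M0+M1)/6=-1049/282
seg 1: a=-3, c=M1/2=86/47, d=(M2−M1)/(6·1)=-217/282, b=Δ1−h1·(2M1+M2)/6=-17/282
seg 2: a=-2, c=M2/2=-45/94, d=(M3−M2)/(6·3)=5/94, b=Δ2−h2·(2M2+M3)/6=182/141
t_q=3/2 → seg 0, τ=3/2; S=2+-1049/282·τ+0·τ²+43/141·τ³=-959/376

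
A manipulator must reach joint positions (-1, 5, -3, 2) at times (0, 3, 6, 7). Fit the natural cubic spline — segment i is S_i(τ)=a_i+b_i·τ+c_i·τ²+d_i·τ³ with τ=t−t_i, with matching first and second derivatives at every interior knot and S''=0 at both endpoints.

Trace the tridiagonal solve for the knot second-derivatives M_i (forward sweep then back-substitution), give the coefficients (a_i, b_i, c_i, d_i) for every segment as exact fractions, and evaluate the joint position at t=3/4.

Δ: Δ0=2, Δ1=-8/3, Δ2=5
row 1: diag=12, rhs=-28; c'=1/4, d'=-7/3
row 2: denom=8−3·1/4=29/4; d'=(46−3·-7/3)/(29/4)=212/29
back: M2=212/29
back: M1=-7/3−1/4·212/29=-362/87
M: M0=0, M1=-362/87, M2=212/29, M3=0
seg 0: a=-1, c=M0/2=0, d=(M1−M0)/(6·3)=-181/783, b=Δ0−h0·(2M0+M1)/6=355/87
seg 1: a=5, c=M1/2=-181/87, d=(M2−M1)/(6·3)=499/783, b=Δ1−h1·(2M1+M2)/6=-188/87
seg 2: a=-3, c=M2/2=106/29, d=(M3−M2)/(6·1)=-106/87, b=Δ2−h2·(2M2+M3)/6=223/87
t_q=3/4 → seg 0, τ=3/4; S=-1+355/87·τ+0·τ²+-181/783·τ³=3643/1856

  seg 0: a=-1 b=355/87 c=0 d=-181/783
  seg 1: a=5 b=-188/87 c=-181/87 d=499/783
  seg 2: a=-3 b=223/87 c=106/29 d=-106/87
S(3/4) = 3643/1856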